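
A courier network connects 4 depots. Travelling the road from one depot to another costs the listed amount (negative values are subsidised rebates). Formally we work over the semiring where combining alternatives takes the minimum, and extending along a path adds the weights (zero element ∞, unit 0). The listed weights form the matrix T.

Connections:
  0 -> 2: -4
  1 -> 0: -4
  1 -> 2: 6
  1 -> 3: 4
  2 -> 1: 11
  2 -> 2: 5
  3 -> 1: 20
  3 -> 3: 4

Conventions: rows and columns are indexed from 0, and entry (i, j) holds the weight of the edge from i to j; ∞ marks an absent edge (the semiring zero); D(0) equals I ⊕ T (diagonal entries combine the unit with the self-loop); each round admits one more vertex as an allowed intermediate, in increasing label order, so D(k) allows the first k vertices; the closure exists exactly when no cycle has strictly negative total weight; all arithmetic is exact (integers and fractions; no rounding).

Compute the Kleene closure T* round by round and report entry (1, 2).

D(0):
  [0, ∞, -4, ∞]
  [-4, 0, 6, 4]
  [∞, 11, 0, ∞]
  [∞, 20, ∞, 0]
D(1):
  [0, ∞, -4, ∞]
  [-4, 0, -8, 4]
  [∞, 11, 0, ∞]
  [∞, 20, ∞, 0]
D(2):
  [0, ∞, -4, ∞]
  [-4, 0, -8, 4]
  [7, 11, 0, 15]
  [16, 20, 12, 0]
D(3):
  [0, 7, -4, 11]
  [-4, 0, -8, 4]
  [7, 11, 0, 15]
  [16, 20, 12, 0]
D(4):
  [0, 7, -4, 11]
  [-4, 0, -8, 4]
  [7, 11, 0, 15]
  [16, 20, 12, 0]
Answer: T*[1][2] = -8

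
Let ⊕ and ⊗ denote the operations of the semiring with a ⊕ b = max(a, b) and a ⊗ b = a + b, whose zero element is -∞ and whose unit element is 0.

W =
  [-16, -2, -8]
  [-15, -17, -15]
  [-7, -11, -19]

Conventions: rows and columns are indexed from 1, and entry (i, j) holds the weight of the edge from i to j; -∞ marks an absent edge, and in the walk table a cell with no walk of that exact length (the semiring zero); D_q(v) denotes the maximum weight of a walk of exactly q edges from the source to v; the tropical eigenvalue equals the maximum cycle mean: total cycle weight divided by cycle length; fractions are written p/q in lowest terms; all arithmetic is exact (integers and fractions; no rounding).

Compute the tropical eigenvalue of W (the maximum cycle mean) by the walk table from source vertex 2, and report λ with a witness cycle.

q=0: [-∞, 0, -∞]
q=1: [-15, -17, -15]
q=2: [-22, -17, -23]
q=3: [-30, -24, -30]
Optimal cycle mean attained by: cycle 1->3->1, total (-8) + (-7), length 2.
Answer: λ = -15/2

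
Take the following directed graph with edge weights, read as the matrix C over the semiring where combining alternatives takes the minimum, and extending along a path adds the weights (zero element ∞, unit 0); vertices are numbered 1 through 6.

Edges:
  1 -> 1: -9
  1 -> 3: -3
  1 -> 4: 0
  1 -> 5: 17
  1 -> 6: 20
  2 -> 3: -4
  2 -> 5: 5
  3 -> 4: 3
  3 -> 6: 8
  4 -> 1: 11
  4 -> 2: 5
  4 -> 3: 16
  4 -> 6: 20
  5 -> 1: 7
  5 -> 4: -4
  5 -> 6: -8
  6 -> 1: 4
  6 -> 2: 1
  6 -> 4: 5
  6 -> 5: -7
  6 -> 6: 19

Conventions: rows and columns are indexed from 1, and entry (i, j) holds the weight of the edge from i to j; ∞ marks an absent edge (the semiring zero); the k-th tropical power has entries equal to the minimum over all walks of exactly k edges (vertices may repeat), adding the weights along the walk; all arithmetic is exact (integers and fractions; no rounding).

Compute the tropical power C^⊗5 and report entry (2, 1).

C^⊗2:
  [-18, 5, -12, -9, 8, 5]
  [12, ∞, ∞, -1, ∞, -3]
  [12, 8, 19, 13, 1, 23]
  [2, 21, 1, 11, 10, 24]
  [-4, -7, 4, -3, -15, 11]
  [-5, 10, -3, -11, 6, -15]
C^⊗3:
  [-27, -4, -21, -18, -2, -4]
  [1, -2, 9, 2, -10, 16]
  [3, 18, 4, -3, 13, -7]
  [-7, 16, -1, 2, 17, 2]
  [-13, 2, -11, -19, -2, -23]
  [-14, -14, -8, -10, -22, -2]
C^⊗4:
  [-36, -13, -30, -27, -11, -13]
  [-8, 7, -6, -14, 3, -18]
  [-6, -6, 0, -2, -14, 5]
  [-16, 3, -10, -7, -5, 7]
  [-22, -22, -16, -18, -30, -10]
  [-23, -5, -18, -26, -9, -30]
C^⊗5:
  [-45, -22, -39, -36, -20, -22]
  [-17, -17, -11, -13, -25, -5]
  [-15, 3, -10, -18, -2, -22]
  [-25, -2, -19, -16, 0, -13]
  [-31, -13, -26, -34, -17, -38]
  [-32, -29, -26, -25, -37, -17]
Key observation: the optimum is the walk 2->5->6->1->1->1, with weight 5 + (-8) + 4 + (-9) + (-9) = -17.
Optimal value attained by: walk 2->5->6->1->1->1.
Answer: (C^⊗5)[2][1] = -17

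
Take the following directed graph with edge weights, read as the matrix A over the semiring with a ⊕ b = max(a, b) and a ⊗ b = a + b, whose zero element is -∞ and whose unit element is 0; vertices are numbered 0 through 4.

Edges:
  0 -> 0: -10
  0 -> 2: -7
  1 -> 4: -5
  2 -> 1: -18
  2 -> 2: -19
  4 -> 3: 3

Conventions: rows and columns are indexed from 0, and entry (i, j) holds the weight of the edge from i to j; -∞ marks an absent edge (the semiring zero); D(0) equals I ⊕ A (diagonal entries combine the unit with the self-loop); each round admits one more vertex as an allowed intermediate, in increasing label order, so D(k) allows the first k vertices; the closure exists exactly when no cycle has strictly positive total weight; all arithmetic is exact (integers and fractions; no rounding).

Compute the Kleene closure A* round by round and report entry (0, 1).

D(0):
  [0, -∞, -7, -∞, -∞]
  [-∞, 0, -∞, -∞, -5]
  [-∞, -18, 0, -∞, -∞]
  [-∞, -∞, -∞, 0, -∞]
  [-∞, -∞, -∞, 3, 0]
D(1):
  [0, -∞, -7, -∞, -∞]
  [-∞, 0, -∞, -∞, -5]
  [-∞, -18, 0, -∞, -∞]
  [-∞, -∞, -∞, 0, -∞]
  [-∞, -∞, -∞, 3, 0]
D(2):
  [0, -∞, -7, -∞, -∞]
  [-∞, 0, -∞, -∞, -5]
  [-∞, -18, 0, -∞, -23]
  [-∞, -∞, -∞, 0, -∞]
  [-∞, -∞, -∞, 3, 0]
D(3):
  [0, -25, -7, -∞, -30]
  [-∞, 0, -∞, -∞, -5]
  [-∞, -18, 0, -∞, -23]
  [-∞, -∞, -∞, 0, -∞]
  [-∞, -∞, -∞, 3, 0]
D(4):
  [0, -25, -7, -∞, -30]
  [-∞, 0, -∞, -∞, -5]
  [-∞, -18, 0, -∞, -23]
  [-∞, -∞, -∞, 0, -∞]
  [-∞, -∞, -∞, 3, 0]
D(5):
  [0, -25, -7, -27, -30]
  [-∞, 0, -∞, -2, -5]
  [-∞, -18, 0, -20, -23]
  [-∞, -∞, -∞, 0, -∞]
  [-∞, -∞, -∞, 3, 0]
Answer: A*[0][1] = -25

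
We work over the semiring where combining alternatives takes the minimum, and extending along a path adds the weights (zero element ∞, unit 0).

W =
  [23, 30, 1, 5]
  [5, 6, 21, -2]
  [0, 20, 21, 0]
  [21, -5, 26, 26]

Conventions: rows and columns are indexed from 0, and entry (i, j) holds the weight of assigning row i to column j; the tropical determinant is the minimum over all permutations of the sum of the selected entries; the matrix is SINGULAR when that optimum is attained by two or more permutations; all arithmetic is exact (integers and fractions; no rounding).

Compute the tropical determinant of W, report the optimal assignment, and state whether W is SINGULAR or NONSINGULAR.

σ = (0, 1, 2, 3): 23 + 6 + 21 + 26 = 76
σ = (0, 1, 3, 2): 23 + 6 + 0 + 26 = 55
σ = (0, 2, 1, 3): 23 + 21 + 20 + 26 = 90
σ = (0, 2, 3, 1): 23 + 21 + 0 + (-5) = 39
σ = (0, 3, 1, 2): 23 + (-2) + 20 + 26 = 67
σ = (0, 3, 2, 1): 23 + (-2) + 21 + (-5) = 37
σ = (1, 0, 2, 3): 30 + 5 + 21 + 26 = 82
σ = (1, 0, 3, 2): 30 + 5 + 0 + 26 = 61
σ = (1, 2, 0, 3): 30 + 21 + 0 + 26 = 77
σ = (1, 2, 3, 0): 30 + 21 + 0 + 21 = 72
σ = (1, 3, 0, 2): 30 + (-2) + 0 + 26 = 54
σ = (1, 3, 2, 0): 30 + (-2) + 21 + 21 = 70
σ = (2, 0, 1, 3): 1 + 5 + 20 + 26 = 52
σ = (2, 0, 3, 1): 1 + 5 + 0 + (-5) = 1
σ = (2, 1, 0, 3): 1 + 6 + 0 + 26 = 33
σ = (2, 1, 3, 0): 1 + 6 + 0 + 21 = 28
σ = (2, 3, 0, 1): 1 + (-2) + 0 + (-5) = -6
σ = (2, 3, 1, 0): 1 + (-2) + 20 + 21 = 40
σ = (3, 0, 1, 2): 5 + 5 + 20 + 26 = 56
σ = (3, 0, 2, 1): 5 + 5 + 21 + (-5) = 26
σ = (3, 1, 0, 2): 5 + 6 + 0 + 26 = 37
σ = (3, 1, 2, 0): 5 + 6 + 21 + 21 = 53
σ = (3, 2, 0, 1): 5 + 21 + 0 + (-5) = 21
σ = (3, 2, 1, 0): 5 + 21 + 20 + 21 = 67
Optimal value attained by: σ = (2, 3, 0, 1).
Answer: det⊕(W) = -6; verdict: NONSINGULAR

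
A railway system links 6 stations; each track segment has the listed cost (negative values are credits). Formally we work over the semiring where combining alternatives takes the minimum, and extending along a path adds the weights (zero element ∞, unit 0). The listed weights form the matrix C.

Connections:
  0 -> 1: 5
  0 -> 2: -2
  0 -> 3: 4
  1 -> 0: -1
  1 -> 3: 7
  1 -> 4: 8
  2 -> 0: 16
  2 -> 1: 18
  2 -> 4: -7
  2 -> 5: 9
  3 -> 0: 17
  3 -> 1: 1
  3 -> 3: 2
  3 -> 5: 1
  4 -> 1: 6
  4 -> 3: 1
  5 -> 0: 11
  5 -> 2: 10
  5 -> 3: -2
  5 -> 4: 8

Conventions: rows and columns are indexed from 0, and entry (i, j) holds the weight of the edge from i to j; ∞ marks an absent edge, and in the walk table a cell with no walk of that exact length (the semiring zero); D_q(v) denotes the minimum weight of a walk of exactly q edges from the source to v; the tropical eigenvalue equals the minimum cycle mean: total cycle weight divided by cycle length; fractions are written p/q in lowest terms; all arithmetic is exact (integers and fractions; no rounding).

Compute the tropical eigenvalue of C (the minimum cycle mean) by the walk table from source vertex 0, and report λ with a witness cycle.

q=0: [0, ∞, ∞, ∞, ∞, ∞]
q=1: [∞, 5, -2, 4, ∞, ∞]
q=2: [4, 5, ∞, 6, -9, 5]
q=3: [4, -3, 2, -8, 13, 7]
q=4: [-4, -7, 2, -6, -5, -7]
q=5: [-8, -5, -6, -9, -5, -5]
q=6: [-6, -8, -10, -7, -13, -8]
Optimal cycle mean attained by: cycle 0->2->4->3->1->0, total (-2) + (-7) + 1 + 1 + (-1), length 5.
Answer: λ = -8/5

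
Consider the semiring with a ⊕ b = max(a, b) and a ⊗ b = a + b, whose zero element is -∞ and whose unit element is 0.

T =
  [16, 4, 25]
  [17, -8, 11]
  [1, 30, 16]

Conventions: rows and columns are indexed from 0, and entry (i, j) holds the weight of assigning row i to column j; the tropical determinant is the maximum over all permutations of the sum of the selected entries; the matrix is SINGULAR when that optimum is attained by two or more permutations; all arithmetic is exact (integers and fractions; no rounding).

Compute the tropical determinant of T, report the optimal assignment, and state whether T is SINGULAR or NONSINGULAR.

σ = (0, 1, 2): 16 + (-8) + 16 = 24
σ = (0, 2, 1): 16 + 11 + 30 = 57
σ = (1, 0, 2): 4 + 17 + 16 = 37
σ = (1, 2, 0): 4 + 11 + 1 = 16
σ = (2, 0, 1): 25 + 17 + 30 = 72
σ = (2, 1, 0): 25 + (-8) + 1 = 18
Optimal value attained by: σ = (2, 0, 1).
Answer: det⊕(T) = 72; verdict: NONSINGULAR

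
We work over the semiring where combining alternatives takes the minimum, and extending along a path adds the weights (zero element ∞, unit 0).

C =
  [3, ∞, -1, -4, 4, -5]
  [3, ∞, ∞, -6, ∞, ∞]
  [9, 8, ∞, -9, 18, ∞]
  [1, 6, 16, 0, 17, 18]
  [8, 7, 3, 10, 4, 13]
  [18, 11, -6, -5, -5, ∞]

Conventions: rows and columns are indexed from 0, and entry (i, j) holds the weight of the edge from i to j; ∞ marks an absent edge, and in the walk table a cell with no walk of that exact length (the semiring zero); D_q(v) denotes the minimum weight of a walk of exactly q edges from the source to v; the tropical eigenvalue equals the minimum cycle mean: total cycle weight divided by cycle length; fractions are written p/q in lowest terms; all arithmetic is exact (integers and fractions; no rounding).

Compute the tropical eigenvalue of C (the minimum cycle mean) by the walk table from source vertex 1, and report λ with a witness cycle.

q=0: [∞, 0, ∞, ∞, ∞, ∞]
q=1: [3, ∞, ∞, -6, ∞, ∞]
q=2: [-5, 0, 2, -6, 7, -2]
q=3: [-5, 0, -8, -9, -7, -10]
q=4: [-8, -3, -16, -17, -15, -10]
q=5: [-16, -11, -16, -25, -15, -13]
q=6: [-24, -19, -19, -25, -18, -21]
Optimal cycle mean attained by: cycle 0->5->2->3->0, total (-5) + (-6) + (-9) + 1, length 4.
Answer: λ = -19/4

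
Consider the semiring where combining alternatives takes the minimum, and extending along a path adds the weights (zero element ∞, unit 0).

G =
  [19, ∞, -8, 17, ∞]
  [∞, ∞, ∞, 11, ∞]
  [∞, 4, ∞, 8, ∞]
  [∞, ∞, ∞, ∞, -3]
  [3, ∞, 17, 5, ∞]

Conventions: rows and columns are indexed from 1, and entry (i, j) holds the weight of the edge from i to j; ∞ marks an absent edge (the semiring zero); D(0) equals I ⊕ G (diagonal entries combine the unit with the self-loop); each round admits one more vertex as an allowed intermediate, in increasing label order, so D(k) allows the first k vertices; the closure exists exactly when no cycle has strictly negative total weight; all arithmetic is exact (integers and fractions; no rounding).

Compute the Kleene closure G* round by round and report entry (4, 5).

D(0):
  [0, ∞, -8, 17, ∞]
  [∞, 0, ∞, 11, ∞]
  [∞, 4, 0, 8, ∞]
  [∞, ∞, ∞, 0, -3]
  [3, ∞, 17, 5, 0]
D(1):
  [0, ∞, -8, 17, ∞]
  [∞, 0, ∞, 11, ∞]
  [∞, 4, 0, 8, ∞]
  [∞, ∞, ∞, 0, -3]
  [3, ∞, -5, 5, 0]
D(2):
  [0, ∞, -8, 17, ∞]
  [∞, 0, ∞, 11, ∞]
  [∞, 4, 0, 8, ∞]
  [∞, ∞, ∞, 0, -3]
  [3, ∞, -5, 5, 0]
D(3):
  [0, -4, -8, 0, ∞]
  [∞, 0, ∞, 11, ∞]
  [∞, 4, 0, 8, ∞]
  [∞, ∞, ∞, 0, -3]
  [3, -1, -5, 3, 0]
D(4):
  [0, -4, -8, 0, -3]
  [∞, 0, ∞, 11, 8]
  [∞, 4, 0, 8, 5]
  [∞, ∞, ∞, 0, -3]
  [3, -1, -5, 3, 0]
D(5):
  [0, -4, -8, 0, -3]
  [11, 0, 3, 11, 8]
  [8, 4, 0, 8, 5]
  [0, -4, -8, 0, -3]
  [3, -1, -5, 3, 0]
Answer: G*[4][5] = -3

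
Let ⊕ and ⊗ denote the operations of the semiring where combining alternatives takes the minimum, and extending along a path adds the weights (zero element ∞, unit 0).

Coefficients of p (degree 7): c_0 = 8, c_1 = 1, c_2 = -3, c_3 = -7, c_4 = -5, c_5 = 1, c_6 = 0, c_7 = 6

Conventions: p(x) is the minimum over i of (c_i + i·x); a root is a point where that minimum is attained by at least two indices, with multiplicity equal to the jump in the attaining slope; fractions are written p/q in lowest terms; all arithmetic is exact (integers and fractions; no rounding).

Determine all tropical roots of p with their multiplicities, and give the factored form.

hull edge (i=0, c=8) to (i=1, c=1): slope -7, span 1
hull edge (i=1, c=1) to (i=3, c=-7): slope -4, span 2
hull edge (i=3, c=-7) to (i=4, c=-5): slope 2, span 1
hull edge (i=4, c=-5) to (i=6, c=0): slope 5/2, span 2
hull edge (i=6, c=0) to (i=7, c=6): slope 6, span 1
Factored form: p(x) = 6 ⊗ (x ⊕ (-6)) ⊗ (x ⊕ (-5/2)) ⊗ (x ⊕ (-5/2)) ⊗ (x ⊕ (-2)) ⊗ (x ⊕ 4) ⊗ (x ⊕ 4) ⊗ (x ⊕ 7)
Answer: roots = -6 (mult 1), -5/2 (mult 2), -2 (mult 1), 4 (mult 2), 7 (mult 1)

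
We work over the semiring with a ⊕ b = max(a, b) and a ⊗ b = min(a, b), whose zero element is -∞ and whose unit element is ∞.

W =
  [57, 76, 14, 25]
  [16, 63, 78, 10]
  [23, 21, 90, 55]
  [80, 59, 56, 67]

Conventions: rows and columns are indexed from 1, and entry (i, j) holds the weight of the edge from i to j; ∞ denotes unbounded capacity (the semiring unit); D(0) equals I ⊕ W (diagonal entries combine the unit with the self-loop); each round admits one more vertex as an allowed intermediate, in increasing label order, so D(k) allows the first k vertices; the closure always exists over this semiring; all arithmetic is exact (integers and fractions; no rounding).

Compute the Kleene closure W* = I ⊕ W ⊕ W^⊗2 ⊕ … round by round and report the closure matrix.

D(0):
  [∞, 76, 14, 25]
  [16, ∞, 78, 10]
  [23, 21, ∞, 55]
  [80, 59, 56, ∞]
D(1):
  [∞, 76, 14, 25]
  [16, ∞, 78, 16]
  [23, 23, ∞, 55]
  [80, 76, 56, ∞]
D(2):
  [∞, 76, 76, 25]
  [16, ∞, 78, 16]
  [23, 23, ∞, 55]
  [80, 76, 76, ∞]
D(3):
  [∞, 76, 76, 55]
  [23, ∞, 78, 55]
  [23, 23, ∞, 55]
  [80, 76, 76, ∞]
D(4):
  [∞, 76, 76, 55]
  [55, ∞, 78, 55]
  [55, 55, ∞, 55]
  [80, 76, 76, ∞]
Answer: W* = [[∞, 76, 76, 55], [55, ∞, 78, 55], [55, 55, ∞, 55], [80, 76, 76, ∞]]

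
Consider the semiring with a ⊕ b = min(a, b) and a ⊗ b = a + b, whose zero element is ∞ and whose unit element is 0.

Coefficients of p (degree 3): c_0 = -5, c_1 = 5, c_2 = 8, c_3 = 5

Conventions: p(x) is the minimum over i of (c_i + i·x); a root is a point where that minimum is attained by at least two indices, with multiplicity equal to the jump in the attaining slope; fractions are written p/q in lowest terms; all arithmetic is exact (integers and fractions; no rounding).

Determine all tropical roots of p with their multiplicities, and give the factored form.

hull edge (i=0, c=-5) to (i=3, c=5): slope 10/3, span 3
Factored form: p(x) = 5 ⊗ (x ⊕ (-10/3)) ⊗ (x ⊕ (-10/3)) ⊗ (x ⊕ (-10/3))
Answer: roots = -10/3 (mult 3)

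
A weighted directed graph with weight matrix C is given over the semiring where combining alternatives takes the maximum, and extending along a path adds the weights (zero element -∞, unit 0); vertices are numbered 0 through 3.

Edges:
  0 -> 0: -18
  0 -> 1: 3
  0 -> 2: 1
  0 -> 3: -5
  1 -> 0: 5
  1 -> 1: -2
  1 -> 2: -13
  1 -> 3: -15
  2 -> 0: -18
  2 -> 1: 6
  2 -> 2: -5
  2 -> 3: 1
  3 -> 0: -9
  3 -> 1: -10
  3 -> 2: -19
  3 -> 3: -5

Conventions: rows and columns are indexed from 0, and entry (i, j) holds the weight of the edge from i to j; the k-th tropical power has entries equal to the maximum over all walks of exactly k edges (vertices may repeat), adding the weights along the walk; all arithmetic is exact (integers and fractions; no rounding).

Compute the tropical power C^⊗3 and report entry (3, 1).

C^⊗2:
  [8, 7, -4, 2]
  [3, 8, 6, 0]
  [11, 4, -7, -4]
  [-5, -6, -8, -10]
C^⊗3:
  [12, 11, 9, 3]
  [13, 12, 4, 7]
  [9, 14, 12, 6]
  [-1, -2, -4, -7]
Key observation: the optimum is the walk 3->0->2->1, with weight (-9) + 1 + 6 = -2.
Optimal value attained by: walk 3->0->2->1.
Answer: (C^⊗3)[3][1] = -2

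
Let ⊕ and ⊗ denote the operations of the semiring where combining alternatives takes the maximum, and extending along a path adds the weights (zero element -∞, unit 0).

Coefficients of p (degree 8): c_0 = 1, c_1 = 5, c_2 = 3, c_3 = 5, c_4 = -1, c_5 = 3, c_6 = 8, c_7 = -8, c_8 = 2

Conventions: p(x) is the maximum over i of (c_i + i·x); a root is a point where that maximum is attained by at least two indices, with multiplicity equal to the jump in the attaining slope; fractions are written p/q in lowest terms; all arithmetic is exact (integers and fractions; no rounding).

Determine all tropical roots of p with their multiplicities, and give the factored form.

hull edge (i=0, c=1) to (i=1, c=5): slope 4, span 1
hull edge (i=1, c=5) to (i=6, c=8): slope 3/5, span 5
hull edge (i=6, c=8) to (i=8, c=2): slope -3, span 2
Factored form: p(x) = 2 ⊗ (x ⊕ (-4)) ⊗ (x ⊕ (-3/5)) ⊗ (x ⊕ (-3/5)) ⊗ (x ⊕ (-3/5)) ⊗ (x ⊕ (-3/5)) ⊗ (x ⊕ (-3/5)) ⊗ (x ⊕ 3) ⊗ (x ⊕ 3)
Answer: roots = -4 (mult 1), -3/5 (mult 5), 3 (mult 2)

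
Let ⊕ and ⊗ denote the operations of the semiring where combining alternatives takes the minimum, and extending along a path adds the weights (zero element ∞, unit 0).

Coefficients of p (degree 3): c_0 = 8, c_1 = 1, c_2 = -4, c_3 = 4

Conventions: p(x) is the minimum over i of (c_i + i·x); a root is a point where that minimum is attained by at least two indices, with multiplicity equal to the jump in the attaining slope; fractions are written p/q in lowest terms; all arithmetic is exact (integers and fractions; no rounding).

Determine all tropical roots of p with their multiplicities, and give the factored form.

hull edge (i=0, c=8) to (i=1, c=1): slope -7, span 1
hull edge (i=1, c=1) to (i=2, c=-4): slope -5, span 1
hull edge (i=2, c=-4) to (i=3, c=4): slope 8, span 1
Factored form: p(x) = 4 ⊗ (x ⊕ (-8)) ⊗ (x ⊕ 5) ⊗ (x ⊕ 7)
Answer: roots = -8 (mult 1), 5 (mult 1), 7 (mult 1)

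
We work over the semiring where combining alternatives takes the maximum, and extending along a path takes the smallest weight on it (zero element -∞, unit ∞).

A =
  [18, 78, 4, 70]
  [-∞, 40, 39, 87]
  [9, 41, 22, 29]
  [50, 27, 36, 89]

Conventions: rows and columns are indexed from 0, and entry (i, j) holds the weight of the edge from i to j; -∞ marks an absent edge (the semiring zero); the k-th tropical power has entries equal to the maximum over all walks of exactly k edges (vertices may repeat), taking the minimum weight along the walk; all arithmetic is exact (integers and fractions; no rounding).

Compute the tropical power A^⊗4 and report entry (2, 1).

A^⊗2:
  [50, 40, 39, 78]
  [50, 40, 39, 87]
  [29, 40, 39, 41]
  [50, 50, 36, 89]
A^⊗3:
  [50, 50, 39, 78]
  [50, 50, 39, 87]
  [41, 40, 39, 41]
  [50, 50, 39, 89]
A^⊗4:
  [50, 50, 39, 78]
  [50, 50, 39, 87]
  [41, 41, 39, 41]
  [50, 50, 39, 89]
Key observation: the optimum is the walk 2->1->3->0->1, with weight 41 min 87 min 50 min 78 = 41.
Optimal value attained by: walk 2->1->3->0->1.
Answer: (A^⊗4)[2][1] = 41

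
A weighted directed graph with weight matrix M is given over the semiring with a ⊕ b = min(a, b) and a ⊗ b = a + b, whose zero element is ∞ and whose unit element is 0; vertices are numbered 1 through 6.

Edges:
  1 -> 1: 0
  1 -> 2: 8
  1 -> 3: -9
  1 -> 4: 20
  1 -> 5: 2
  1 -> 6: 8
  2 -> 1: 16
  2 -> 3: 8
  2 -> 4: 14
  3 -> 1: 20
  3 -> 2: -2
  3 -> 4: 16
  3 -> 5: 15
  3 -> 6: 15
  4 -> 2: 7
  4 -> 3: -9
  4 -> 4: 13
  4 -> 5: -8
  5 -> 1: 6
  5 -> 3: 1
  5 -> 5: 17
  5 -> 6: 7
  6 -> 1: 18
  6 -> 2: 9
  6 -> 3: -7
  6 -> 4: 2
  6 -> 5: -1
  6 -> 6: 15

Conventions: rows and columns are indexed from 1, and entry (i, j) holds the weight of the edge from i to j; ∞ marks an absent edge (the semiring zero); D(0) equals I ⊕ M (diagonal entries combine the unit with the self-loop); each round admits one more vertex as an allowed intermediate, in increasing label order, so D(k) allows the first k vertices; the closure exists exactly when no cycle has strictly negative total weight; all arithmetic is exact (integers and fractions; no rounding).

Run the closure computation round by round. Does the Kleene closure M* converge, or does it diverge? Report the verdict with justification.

D(0):
  [0, 8, -9, 20, 2, 8]
  [16, 0, 8, 14, ∞, ∞]
  [20, -2, 0, 16, 15, 15]
  [∞, 7, -9, 0, -8, ∞]
  [6, ∞, 1, ∞, 0, 7]
  [18, 9, -7, 2, -1, 0]
D(1):
  [0, 8, -9, 20, 2, 8]
  [16, 0, 7, 14, 18, 24]
  [20, -2, 0, 16, 15, 15]
  [∞, 7, -9, 0, -8, ∞]
  [6, 14, -3, 26, 0, 7]
  [18, 9, -7, 2, -1, 0]
D(2):
  [0, 8, -9, 20, 2, 8]
  [16, 0, 7, 14, 18, 24]
  [14, -2, 0, 12, 15, 15]
  [23, 7, -9, 0, -8, 31]
  [6, 14, -3, 26, 0, 7]
  [18, 9, -7, 2, -1, 0]
D(3):
  [0, -11, -9, 3, 2, 6]
  [16, 0, 7, 14, 18, 22]
  [14, -2, 0, 12, 15, 15]
  [5, -11, -9, 0, -8, 6]
  [6, -5, -3, 9, 0, 7]
  [7, -9, -7, 2, -1, 0]
D(4):
  [0, -11, -9, 3, -5, 6]
  [16, 0, 5, 14, 6, 20]
  [14, -2, 0, 12, 4, 15]
  [5, -11, -9, 0, -8, 6]
  [6, -5, -3, 9, 0, 7]
  [7, -9, -7, 2, -6, 0]
D(5):
  [0, -11, -9, 3, -5, 2]
  [12, 0, 3, 14, 6, 13]
  [10, -2, 0, 12, 4, 11]
  [-2, -13, -11, 0, -8, -1]
  [6, -5, -3, 9, 0, 7]
  [0, -11, -9, 2, -6, 0]
D(6):
  [0, -11, -9, 3, -5, 2]
  [12, 0, 3, 14, 6, 13]
  [10, -2, 0, 12, 4, 11]
  [-2, -13, -11, 0, -8, -1]
  [6, -5, -3, 9, 0, 7]
  [0, -11, -9, 2, -6, 0]
Key observation: every diagonal entry stays at the unit through all rounds, so no improving cycle exists.
Answer: CONVERGES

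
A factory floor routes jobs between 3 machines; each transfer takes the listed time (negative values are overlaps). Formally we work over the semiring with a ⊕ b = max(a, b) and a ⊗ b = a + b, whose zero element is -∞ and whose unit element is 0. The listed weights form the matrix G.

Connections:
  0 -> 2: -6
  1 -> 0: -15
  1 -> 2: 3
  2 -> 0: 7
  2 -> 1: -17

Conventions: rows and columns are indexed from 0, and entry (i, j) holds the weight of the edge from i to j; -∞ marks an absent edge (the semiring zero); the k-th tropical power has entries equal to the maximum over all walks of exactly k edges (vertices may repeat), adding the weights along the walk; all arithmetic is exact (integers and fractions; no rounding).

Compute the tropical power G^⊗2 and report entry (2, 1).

G^⊗2:
  [1, -23, -∞]
  [10, -14, -21]
  [-32, -∞, 1]
Key observation: no walk of exactly 2 edges connects these vertices, so the entry is the semiring zero.
Answer: (G^⊗2)[2][1] = -∞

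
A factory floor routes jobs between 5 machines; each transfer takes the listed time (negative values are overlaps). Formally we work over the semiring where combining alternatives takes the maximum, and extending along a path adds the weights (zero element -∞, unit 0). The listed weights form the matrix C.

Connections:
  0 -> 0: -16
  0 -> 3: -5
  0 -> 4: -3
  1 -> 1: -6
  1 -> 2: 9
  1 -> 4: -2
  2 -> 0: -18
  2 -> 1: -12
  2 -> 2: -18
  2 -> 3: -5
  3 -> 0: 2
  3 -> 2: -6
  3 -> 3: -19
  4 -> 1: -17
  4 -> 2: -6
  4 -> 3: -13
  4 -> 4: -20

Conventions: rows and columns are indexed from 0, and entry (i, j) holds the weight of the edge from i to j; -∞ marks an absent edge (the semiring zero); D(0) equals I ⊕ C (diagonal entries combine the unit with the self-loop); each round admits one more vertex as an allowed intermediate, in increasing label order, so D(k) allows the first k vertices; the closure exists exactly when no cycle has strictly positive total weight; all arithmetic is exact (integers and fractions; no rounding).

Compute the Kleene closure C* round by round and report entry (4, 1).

D(0):
  [0, -∞, -∞, -5, -3]
  [-∞, 0, 9, -∞, -2]
  [-18, -12, 0, -5, -∞]
  [2, -∞, -6, 0, -∞]
  [-∞, -17, -6, -13, 0]
D(1):
  [0, -∞, -∞, -5, -3]
  [-∞, 0, 9, -∞, -2]
  [-18, -12, 0, -5, -21]
  [2, -∞, -6, 0, -1]
  [-∞, -17, -6, -13, 0]
D(2):
  [0, -∞, -∞, -5, -3]
  [-∞, 0, 9, -∞, -2]
  [-18, -12, 0, -5, -14]
  [2, -∞, -6, 0, -1]
  [-∞, -17, -6, -13, 0]
D(3):
  [0, -∞, -∞, -5, -3]
  [-9, 0, 9, 4, -2]
  [-18, -12, 0, -5, -14]
  [2, -18, -6, 0, -1]
  [-24, -17, -6, -11, 0]
D(4):
  [0, -23, -11, -5, -3]
  [6, 0, 9, 4, 3]
  [-3, -12, 0, -5, -6]
  [2, -18, -6, 0, -1]
  [-9, -17, -6, -11, 0]
D(5):
  [0, -20, -9, -5, -3]
  [6, 0, 9, 4, 3]
  [-3, -12, 0, -5, -6]
  [2, -18, -6, 0, -1]
  [-9, -17, -6, -11, 0]
Answer: C*[4][1] = -17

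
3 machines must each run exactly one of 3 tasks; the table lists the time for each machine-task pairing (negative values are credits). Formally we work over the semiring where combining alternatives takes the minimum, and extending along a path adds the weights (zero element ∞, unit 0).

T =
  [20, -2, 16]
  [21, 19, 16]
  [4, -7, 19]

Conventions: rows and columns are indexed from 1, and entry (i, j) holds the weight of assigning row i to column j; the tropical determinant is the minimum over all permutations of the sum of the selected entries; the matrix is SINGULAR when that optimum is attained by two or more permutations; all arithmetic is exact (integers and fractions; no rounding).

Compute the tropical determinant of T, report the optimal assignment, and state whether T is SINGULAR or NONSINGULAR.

σ = (1, 2, 3): 20 + 19 + 19 = 58
σ = (1, 3, 2): 20 + 16 + (-7) = 29
σ = (2, 1, 3): (-2) + 21 + 19 = 38
σ = (2, 3, 1): (-2) + 16 + 4 = 18
σ = (3, 1, 2): 16 + 21 + (-7) = 30
σ = (3, 2, 1): 16 + 19 + 4 = 39
Optimal value attained by: σ = (2, 3, 1).
Answer: det⊕(T) = 18; verdict: NONSINGULAR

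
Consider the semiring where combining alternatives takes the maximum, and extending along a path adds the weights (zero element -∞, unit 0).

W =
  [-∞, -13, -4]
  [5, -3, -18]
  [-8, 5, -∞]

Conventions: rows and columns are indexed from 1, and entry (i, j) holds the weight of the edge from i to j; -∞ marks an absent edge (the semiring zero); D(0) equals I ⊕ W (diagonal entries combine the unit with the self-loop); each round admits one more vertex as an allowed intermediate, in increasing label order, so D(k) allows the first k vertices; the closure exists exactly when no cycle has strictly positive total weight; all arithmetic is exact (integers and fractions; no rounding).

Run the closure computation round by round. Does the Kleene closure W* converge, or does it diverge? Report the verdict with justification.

D(0):
  [0, -13, -4]
  [5, 0, -18]
  [-8, 5, 0]
D(1):
  [0, -13, -4]
  [5, 0, 1]
  [-8, 5, 0]
Detection: at round 2, diagonal entry (3, 3) turns strictly positive.
Key observation: the cycle 3->2->1->3 has total weight 5 + 5 + (-4), which is strictly positive.
Answer: DIVERGES — positive cycle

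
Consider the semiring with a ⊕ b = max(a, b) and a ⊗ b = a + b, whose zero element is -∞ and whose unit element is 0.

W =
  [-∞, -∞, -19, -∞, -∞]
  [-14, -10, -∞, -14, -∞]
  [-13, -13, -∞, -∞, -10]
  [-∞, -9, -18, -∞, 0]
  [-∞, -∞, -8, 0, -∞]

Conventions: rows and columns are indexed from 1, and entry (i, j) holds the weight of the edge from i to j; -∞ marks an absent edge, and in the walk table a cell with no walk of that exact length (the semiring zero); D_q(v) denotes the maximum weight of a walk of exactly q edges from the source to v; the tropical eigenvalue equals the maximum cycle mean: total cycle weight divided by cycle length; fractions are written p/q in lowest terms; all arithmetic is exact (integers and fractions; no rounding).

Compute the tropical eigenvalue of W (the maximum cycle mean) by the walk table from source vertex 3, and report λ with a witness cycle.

q=0: [-∞, -∞, 0, -∞, -∞]
q=1: [-13, -13, -∞, -∞, -10]
q=2: [-27, -23, -18, -10, -∞]
q=3: [-31, -19, -28, -37, -10]
q=4: [-33, -29, -18, -10, -37]
q=5: [-31, -19, -28, -37, -10]
Optimal cycle mean attained by: cycle 4->5->4, total 0 + 0, length 2.
Answer: λ = 0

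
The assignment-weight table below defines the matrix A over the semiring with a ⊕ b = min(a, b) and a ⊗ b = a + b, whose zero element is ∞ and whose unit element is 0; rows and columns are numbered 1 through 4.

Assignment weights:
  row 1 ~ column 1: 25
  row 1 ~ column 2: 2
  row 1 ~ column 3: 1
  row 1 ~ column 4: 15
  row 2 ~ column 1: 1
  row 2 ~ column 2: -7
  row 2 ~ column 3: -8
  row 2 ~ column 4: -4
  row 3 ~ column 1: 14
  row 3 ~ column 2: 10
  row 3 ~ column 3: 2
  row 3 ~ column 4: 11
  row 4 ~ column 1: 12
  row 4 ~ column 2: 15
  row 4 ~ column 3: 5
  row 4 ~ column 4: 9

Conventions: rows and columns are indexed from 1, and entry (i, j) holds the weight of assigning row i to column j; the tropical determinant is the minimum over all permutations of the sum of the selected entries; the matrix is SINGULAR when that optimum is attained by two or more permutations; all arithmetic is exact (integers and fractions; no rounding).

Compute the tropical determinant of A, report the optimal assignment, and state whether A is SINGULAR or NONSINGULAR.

σ = (1, 2, 3, 4): 25 + (-7) + 2 + 9 = 29
σ = (1, 2, 4, 3): 25 + (-7) + 11 + 5 = 34
σ = (1, 3, 2, 4): 25 + (-8) + 10 + 9 = 36
σ = (1, 3, 4, 2): 25 + (-8) + 11 + 15 = 43
σ = (1, 4, 2, 3): 25 + (-4) + 10 + 5 = 36
σ = (1, 4, 3, 2): 25 + (-4) + 2 + 15 = 38
σ = (2, 1, 3, 4): 2 + 1 + 2 + 9 = 14
σ = (2, 1, 4, 3): 2 + 1 + 11 + 5 = 19
σ = (2, 3, 1, 4): 2 + (-8) + 14 + 9 = 17
σ = (2, 3, 4, 1): 2 + (-8) + 11 + 12 = 17
σ = (2, 4, 1, 3): 2 + (-4) + 14 + 5 = 17
σ = (2, 4, 3, 1): 2 + (-4) + 2 + 12 = 12
σ = (3, 1, 2, 4): 1 + 1 + 10 + 9 = 21
σ = (3, 1, 4, 2): 1 + 1 + 11 + 15 = 28
σ = (3, 2, 1, 4): 1 + (-7) + 14 + 9 = 17
σ = (3, 2, 4, 1): 1 + (-7) + 11 + 12 = 17
σ = (3, 4, 1, 2): 1 + (-4) + 14 + 15 = 26
σ = (3, 4, 2, 1): 1 + (-4) + 10 + 12 = 19
σ = (4, 1, 2, 3): 15 + 1 + 10 + 5 = 31
σ = (4, 1, 3, 2): 15 + 1 + 2 + 15 = 33
σ = (4, 2, 1, 3): 15 + (-7) + 14 + 5 = 27
σ = (4, 2, 3, 1): 15 + (-7) + 2 + 12 = 22
σ = (4, 3, 1, 2): 15 + (-8) + 14 + 15 = 36
σ = (4, 3, 2, 1): 15 + (-8) + 10 + 12 = 29
Optimal value attained by: σ = (2, 4, 3, 1).
Answer: det⊕(A) = 12; verdict: NONSINGULAR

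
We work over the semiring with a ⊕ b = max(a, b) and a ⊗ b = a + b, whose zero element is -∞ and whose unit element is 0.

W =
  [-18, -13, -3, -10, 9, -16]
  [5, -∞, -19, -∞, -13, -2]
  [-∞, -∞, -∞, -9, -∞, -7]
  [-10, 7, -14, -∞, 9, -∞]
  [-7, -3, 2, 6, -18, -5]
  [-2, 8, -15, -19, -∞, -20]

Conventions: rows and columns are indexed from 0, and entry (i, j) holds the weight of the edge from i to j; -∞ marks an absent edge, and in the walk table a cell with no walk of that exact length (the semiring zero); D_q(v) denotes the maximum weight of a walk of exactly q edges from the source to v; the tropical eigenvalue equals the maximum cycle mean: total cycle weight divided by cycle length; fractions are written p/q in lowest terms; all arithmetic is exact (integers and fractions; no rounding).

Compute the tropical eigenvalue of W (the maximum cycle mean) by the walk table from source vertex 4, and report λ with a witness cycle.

q=0: [-∞, -∞, -∞, -∞, 0, -∞]
q=1: [-7, -3, 2, 6, -18, -5]
q=2: [2, 13, -8, -7, 15, -5]
q=3: [18, 12, 17, 21, 11, 11]
q=4: [17, 28, 15, 17, 30, 10]
q=5: [33, 27, 32, 36, 26, 26]
q=6: [32, 43, 30, 32, 45, 25]
Optimal cycle mean attained by: cycle 3->4->3, total 9 + 6, length 2.
Answer: λ = 15/2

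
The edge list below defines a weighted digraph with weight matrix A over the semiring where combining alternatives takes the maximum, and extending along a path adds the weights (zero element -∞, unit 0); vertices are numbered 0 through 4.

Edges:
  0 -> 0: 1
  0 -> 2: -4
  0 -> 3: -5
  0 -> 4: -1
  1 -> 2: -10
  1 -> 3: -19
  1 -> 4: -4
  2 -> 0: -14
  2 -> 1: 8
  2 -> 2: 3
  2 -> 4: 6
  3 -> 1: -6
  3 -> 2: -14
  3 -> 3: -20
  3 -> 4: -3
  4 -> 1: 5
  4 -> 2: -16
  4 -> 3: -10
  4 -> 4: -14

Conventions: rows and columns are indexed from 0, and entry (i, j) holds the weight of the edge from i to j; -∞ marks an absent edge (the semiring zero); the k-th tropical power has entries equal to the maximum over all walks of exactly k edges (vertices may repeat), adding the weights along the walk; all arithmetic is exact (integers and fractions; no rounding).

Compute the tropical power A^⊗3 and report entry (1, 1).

A^⊗2:
  [2, 4, -1, -4, 2]
  [-24, 1, -7, -14, -4]
  [-11, 11, 6, -4, 9]
  [-28, 2, -11, -13, -8]
  [-30, -8, -5, -14, 1]
A^⊗3:
  [3, 7, 2, -3, 5]
  [-21, 1, -4, -14, -1]
  [-8, 14, 9, -1, 12]
  [-25, -3, -8, -17, -2]
  [-19, 6, -2, -9, 1]
Key observation: the optimum is the walk 1->2->2->1, with weight (-10) + 3 + 8 = 1.
Optimal value attained by: walk 1->2->2->1.
Answer: (A^⊗3)[1][1] = 1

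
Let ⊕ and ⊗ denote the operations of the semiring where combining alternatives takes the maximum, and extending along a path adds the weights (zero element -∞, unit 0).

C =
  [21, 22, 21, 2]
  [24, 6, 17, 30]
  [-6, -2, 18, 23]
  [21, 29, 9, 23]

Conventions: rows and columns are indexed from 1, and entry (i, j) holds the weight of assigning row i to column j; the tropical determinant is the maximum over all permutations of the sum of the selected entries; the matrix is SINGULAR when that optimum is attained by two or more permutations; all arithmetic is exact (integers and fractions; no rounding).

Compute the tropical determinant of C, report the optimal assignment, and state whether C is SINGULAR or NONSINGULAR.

σ = (1, 2, 3, 4): 21 + 6 + 18 + 23 = 68
σ = (1, 2, 4, 3): 21 + 6 + 23 + 9 = 59
σ = (1, 3, 2, 4): 21 + 17 + (-2) + 23 = 59
σ = (1, 3, 4, 2): 21 + 17 + 23 + 29 = 90
σ = (1, 4, 2, 3): 21 + 30 + (-2) + 9 = 58
σ = (1, 4, 3, 2): 21 + 30 + 18 + 29 = 98
σ = (2, 1, 3, 4): 22 + 24 + 18 + 23 = 87
σ = (2, 1, 4, 3): 22 + 24 + 23 + 9 = 78
σ = (2, 3, 1, 4): 22 + 17 + (-6) + 23 = 56
σ = (2, 3, 4, 1): 22 + 17 + 23 + 21 = 83
σ = (2, 4, 1, 3): 22 + 30 + (-6) + 9 = 55
σ = (2, 4, 3, 1): 22 + 30 + 18 + 21 = 91
σ = (3, 1, 2, 4): 21 + 24 + (-2) + 23 = 66
σ = (3, 1, 4, 2): 21 + 24 + 23 + 29 = 97
σ = (3, 2, 1, 4): 21 + 6 + (-6) + 23 = 44
σ = (3, 2, 4, 1): 21 + 6 + 23 + 21 = 71
σ = (3, 4, 1, 2): 21 + 30 + (-6) + 29 = 74
σ = (3, 4, 2, 1): 21 + 30 + (-2) + 21 = 70
σ = (4, 1, 2, 3): 2 + 24 + (-2) + 9 = 33
σ = (4, 1, 3, 2): 2 + 24 + 18 + 29 = 73
σ = (4, 2, 1, 3): 2 + 6 + (-6) + 9 = 11
σ = (4, 2, 3, 1): 2 + 6 + 18 + 21 = 47
σ = (4, 3, 1, 2): 2 + 17 + (-6) + 29 = 42
σ = (4, 3, 2, 1): 2 + 17 + (-2) + 21 = 38
Optimal value attained by: σ = (1, 4, 3, 2).
Answer: det⊕(C) = 98; verdict: NONSINGULAR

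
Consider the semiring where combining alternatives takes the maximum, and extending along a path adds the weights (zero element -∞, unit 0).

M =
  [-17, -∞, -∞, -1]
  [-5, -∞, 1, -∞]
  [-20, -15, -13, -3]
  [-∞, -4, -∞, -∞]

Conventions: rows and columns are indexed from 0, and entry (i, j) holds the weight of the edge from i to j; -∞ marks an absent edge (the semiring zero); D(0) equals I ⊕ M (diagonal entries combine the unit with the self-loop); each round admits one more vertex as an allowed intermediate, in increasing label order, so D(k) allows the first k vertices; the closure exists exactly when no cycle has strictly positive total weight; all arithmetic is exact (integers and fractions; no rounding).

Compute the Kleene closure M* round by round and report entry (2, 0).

D(0):
  [0, -∞, -∞, -1]
  [-5, 0, 1, -∞]
  [-20, -15, 0, -3]
  [-∞, -4, -∞, 0]
D(1):
  [0, -∞, -∞, -1]
  [-5, 0, 1, -6]
  [-20, -15, 0, -3]
  [-∞, -4, -∞, 0]
D(2):
  [0, -∞, -∞, -1]
  [-5, 0, 1, -6]
  [-20, -15, 0, -3]
  [-9, -4, -3, 0]
D(3):
  [0, -∞, -∞, -1]
  [-5, 0, 1, -2]
  [-20, -15, 0, -3]
  [-9, -4, -3, 0]
D(4):
  [0, -5, -4, -1]
  [-5, 0, 1, -2]
  [-12, -7, 0, -3]
  [-9, -4, -3, 0]
Answer: M*[2][0] = -12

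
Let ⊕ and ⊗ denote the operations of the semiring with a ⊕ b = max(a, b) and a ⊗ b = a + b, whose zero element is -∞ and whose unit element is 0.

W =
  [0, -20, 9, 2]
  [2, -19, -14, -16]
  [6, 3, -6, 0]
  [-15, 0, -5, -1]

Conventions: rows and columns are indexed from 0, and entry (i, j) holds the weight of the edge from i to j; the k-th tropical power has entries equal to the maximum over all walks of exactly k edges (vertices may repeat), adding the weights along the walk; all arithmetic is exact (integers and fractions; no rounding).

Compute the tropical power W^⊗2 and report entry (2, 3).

W^⊗2:
  [15, 12, 9, 9]
  [2, -11, 11, 4]
  [6, 0, 15, 8]
  [2, -1, -6, -2]
Key observation: the optimum is the walk 2->0->3, with weight 6 + 2 = 8.
Optimal value attained by: walk 2->0->3.
Answer: (W^⊗2)[2][3] = 8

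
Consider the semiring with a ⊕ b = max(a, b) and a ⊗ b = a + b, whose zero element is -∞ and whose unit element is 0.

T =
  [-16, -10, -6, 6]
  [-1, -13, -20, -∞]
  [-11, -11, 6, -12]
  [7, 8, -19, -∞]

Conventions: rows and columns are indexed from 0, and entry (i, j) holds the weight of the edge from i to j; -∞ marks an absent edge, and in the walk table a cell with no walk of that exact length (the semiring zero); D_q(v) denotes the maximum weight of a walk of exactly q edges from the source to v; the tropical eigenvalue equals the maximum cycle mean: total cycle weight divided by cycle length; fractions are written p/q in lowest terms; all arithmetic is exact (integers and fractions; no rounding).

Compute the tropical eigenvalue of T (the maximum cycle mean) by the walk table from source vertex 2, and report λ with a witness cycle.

q=0: [-∞, -∞, 0, -∞]
q=1: [-11, -11, 6, -12]
q=2: [-5, -4, 12, -5]
q=3: [2, 3, 18, 1]
q=4: [8, 9, 24, 8]
Optimal cycle mean attained by: cycle 0->3->0, total 6 + 7, length 2.
Answer: λ = 13/2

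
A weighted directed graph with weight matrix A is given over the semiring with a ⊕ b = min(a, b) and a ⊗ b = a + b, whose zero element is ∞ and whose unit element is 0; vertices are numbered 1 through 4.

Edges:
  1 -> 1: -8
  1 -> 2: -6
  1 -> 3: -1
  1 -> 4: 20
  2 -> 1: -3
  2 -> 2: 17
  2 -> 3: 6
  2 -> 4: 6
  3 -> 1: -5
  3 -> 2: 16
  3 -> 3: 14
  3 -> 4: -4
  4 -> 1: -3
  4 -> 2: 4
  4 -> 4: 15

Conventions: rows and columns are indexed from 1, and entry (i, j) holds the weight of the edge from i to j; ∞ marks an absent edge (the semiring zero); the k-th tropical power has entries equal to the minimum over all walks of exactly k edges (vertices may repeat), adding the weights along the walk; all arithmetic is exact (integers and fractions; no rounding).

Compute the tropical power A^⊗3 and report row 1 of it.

A^⊗2:
  [-16, -14, -9, -5]
  [-11, -9, -4, 2]
  [-13, -11, -6, 10]
  [-11, -9, -4, 10]
A^⊗3:
  [-24, -22, -17, -13]
  [-19, -17, -12, -8]
  [-21, -19, -14, -10]
  [-19, -17, -12, -8]
Answer: row 1 of A^⊗3 = [-24, -22, -17, -13]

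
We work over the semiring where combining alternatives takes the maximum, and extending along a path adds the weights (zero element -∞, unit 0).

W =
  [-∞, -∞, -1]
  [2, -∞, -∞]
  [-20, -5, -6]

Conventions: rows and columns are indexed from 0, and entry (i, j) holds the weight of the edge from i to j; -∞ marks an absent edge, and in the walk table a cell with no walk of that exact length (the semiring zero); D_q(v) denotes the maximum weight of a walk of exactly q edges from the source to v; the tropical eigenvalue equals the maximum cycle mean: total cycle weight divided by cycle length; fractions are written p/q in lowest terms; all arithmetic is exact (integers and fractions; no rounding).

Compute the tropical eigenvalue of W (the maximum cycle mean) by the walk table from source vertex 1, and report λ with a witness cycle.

q=0: [-∞, 0, -∞]
q=1: [2, -∞, -∞]
q=2: [-∞, -∞, 1]
q=3: [-19, -4, -5]
Optimal cycle mean attained by: cycle 0->2->1->0, total (-1) + (-5) + 2, length 3.
Answer: λ = -4/3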